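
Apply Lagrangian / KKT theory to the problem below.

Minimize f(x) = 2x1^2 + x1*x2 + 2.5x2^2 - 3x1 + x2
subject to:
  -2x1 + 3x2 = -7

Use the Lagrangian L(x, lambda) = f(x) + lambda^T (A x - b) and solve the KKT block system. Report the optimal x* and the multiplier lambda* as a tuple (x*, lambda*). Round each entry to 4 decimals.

Form the Lagrangian:
  L(x, lambda) = (1/2) x^T Q x + c^T x + lambda^T (A x - b)
Stationarity (grad_x L = 0): Q x + c + A^T lambda = 0.
Primal feasibility: A x = b.

This gives the KKT block system:
  [ Q   A^T ] [ x     ]   [-c ]
  [ A    0  ] [ lambda ] = [ b ]

Solving the linear system:
  x*      = (1.6471, -1.2353)
  lambda* = (1.1765)
  f(x*)   = 1.0294

x* = (1.6471, -1.2353), lambda* = (1.1765)


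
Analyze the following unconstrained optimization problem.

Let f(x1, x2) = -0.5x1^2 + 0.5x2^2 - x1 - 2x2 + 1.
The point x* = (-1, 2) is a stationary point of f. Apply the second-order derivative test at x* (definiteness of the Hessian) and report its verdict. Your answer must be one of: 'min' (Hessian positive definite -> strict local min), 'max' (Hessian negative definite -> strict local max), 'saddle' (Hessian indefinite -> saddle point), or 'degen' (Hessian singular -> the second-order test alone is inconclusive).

Compute the Hessian H = grad^2 f:
  H = [[-1, 0], [0, 1]]
Verify stationarity: grad f(x*) = H x* + g = (0, 0).
Eigenvalues of H: -1, 1.
Eigenvalues have mixed signs, so H is indefinite -> x* is a saddle point.

saddle


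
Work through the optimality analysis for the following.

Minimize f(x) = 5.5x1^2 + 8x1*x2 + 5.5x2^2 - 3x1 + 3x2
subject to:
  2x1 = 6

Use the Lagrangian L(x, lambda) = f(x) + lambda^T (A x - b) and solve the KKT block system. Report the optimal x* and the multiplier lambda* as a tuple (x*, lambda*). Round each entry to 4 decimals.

Form the Lagrangian:
  L(x, lambda) = (1/2) x^T Q x + c^T x + lambda^T (A x - b)
Stationarity (grad_x L = 0): Q x + c + A^T lambda = 0.
Primal feasibility: A x = b.

This gives the KKT block system:
  [ Q   A^T ] [ x     ]   [-c ]
  [ A    0  ] [ lambda ] = [ b ]

Solving the linear system:
  x*      = (3, -2.4545)
  lambda* = (-5.1818)
  f(x*)   = 7.3636

x* = (3, -2.4545), lambda* = (-5.1818)


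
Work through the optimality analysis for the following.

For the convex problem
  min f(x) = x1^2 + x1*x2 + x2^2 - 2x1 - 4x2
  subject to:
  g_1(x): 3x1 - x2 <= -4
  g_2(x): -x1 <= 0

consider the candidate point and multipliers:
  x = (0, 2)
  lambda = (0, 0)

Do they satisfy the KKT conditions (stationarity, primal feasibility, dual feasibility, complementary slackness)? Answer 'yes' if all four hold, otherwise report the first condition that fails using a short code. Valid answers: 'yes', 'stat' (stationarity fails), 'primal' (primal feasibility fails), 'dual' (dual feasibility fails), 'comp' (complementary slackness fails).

Gradient of f: grad f(x) = Q x + c = (0, 0)
Constraint values g_i(x) = a_i^T x - b_i:
  g_1((0, 2)) = 2
  g_2((0, 2)) = 0
Stationarity residual: grad f(x) + sum_i lambda_i a_i = (0, 0)
  -> stationarity OK
Primal feasibility (all g_i <= 0): FAILS
Dual feasibility (all lambda_i >= 0): OK
Complementary slackness (lambda_i * g_i(x) = 0 for all i): OK

Verdict: the first failing condition is primal_feasibility -> primal.

primal


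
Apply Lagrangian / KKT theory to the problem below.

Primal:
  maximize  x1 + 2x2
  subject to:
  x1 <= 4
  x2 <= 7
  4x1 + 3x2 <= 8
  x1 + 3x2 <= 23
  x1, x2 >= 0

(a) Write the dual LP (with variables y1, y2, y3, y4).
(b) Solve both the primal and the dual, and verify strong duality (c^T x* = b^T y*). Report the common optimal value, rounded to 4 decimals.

The standard primal-dual pair for 'max c^T x s.t. A x <= b, x >= 0' is:
  Dual:  min b^T y  s.t.  A^T y >= c,  y >= 0.

So the dual LP is:
  minimize  4y1 + 7y2 + 8y3 + 23y4
  subject to:
    y1 + 4y3 + y4 >= 1
    y2 + 3y3 + 3y4 >= 2
    y1, y2, y3, y4 >= 0

Solving the primal: x* = (0, 2.6667).
  primal value c^T x* = 5.3333.
Solving the dual: y* = (0, 0, 0.6667, 0).
  dual value b^T y* = 5.3333.
Strong duality: c^T x* = b^T y*. Confirmed.

5.3333


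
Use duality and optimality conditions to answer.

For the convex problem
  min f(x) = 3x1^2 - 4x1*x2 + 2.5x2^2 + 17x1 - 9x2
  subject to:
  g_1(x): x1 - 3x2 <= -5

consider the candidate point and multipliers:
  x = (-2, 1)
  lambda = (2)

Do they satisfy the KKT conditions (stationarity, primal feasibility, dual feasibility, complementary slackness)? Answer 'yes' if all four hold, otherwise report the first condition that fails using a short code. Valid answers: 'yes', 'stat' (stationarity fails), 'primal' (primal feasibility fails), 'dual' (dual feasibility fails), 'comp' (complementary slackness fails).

Gradient of f: grad f(x) = Q x + c = (1, 4)
Constraint values g_i(x) = a_i^T x - b_i:
  g_1((-2, 1)) = 0
Stationarity residual: grad f(x) + sum_i lambda_i a_i = (3, -2)
  -> stationarity FAILS
Primal feasibility (all g_i <= 0): OK
Dual feasibility (all lambda_i >= 0): OK
Complementary slackness (lambda_i * g_i(x) = 0 for all i): OK

Verdict: the first failing condition is stationarity -> stat.

stat


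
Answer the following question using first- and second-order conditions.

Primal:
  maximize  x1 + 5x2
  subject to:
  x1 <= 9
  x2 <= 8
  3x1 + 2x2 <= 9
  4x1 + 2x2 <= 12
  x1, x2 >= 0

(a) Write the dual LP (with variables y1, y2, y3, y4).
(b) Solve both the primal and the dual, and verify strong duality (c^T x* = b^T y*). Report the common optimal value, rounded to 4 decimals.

The standard primal-dual pair for 'max c^T x s.t. A x <= b, x >= 0' is:
  Dual:  min b^T y  s.t.  A^T y >= c,  y >= 0.

So the dual LP is:
  minimize  9y1 + 8y2 + 9y3 + 12y4
  subject to:
    y1 + 3y3 + 4y4 >= 1
    y2 + 2y3 + 2y4 >= 5
    y1, y2, y3, y4 >= 0

Solving the primal: x* = (0, 4.5).
  primal value c^T x* = 22.5.
Solving the dual: y* = (0, 0, 2.5, 0).
  dual value b^T y* = 22.5.
Strong duality: c^T x* = b^T y*. Confirmed.

22.5


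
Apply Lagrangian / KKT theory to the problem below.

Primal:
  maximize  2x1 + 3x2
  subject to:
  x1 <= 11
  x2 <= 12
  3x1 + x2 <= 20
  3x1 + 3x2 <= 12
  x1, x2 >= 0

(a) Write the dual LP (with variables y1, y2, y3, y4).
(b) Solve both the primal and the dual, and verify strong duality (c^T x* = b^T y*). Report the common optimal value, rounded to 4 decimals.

The standard primal-dual pair for 'max c^T x s.t. A x <= b, x >= 0' is:
  Dual:  min b^T y  s.t.  A^T y >= c,  y >= 0.

So the dual LP is:
  minimize  11y1 + 12y2 + 20y3 + 12y4
  subject to:
    y1 + 3y3 + 3y4 >= 2
    y2 + y3 + 3y4 >= 3
    y1, y2, y3, y4 >= 0

Solving the primal: x* = (0, 4).
  primal value c^T x* = 12.
Solving the dual: y* = (0, 0, 0, 1).
  dual value b^T y* = 12.
Strong duality: c^T x* = b^T y*. Confirmed.

12


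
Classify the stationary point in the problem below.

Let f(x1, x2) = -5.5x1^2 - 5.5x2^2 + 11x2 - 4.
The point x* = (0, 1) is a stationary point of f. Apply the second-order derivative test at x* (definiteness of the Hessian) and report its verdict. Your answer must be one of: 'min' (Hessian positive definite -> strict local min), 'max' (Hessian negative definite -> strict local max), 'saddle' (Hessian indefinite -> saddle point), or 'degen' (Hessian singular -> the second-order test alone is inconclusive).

Compute the Hessian H = grad^2 f:
  H = [[-11, 0], [0, -11]]
Verify stationarity: grad f(x*) = H x* + g = (0, 0).
Eigenvalues of H: -11, -11.
Both eigenvalues < 0, so H is negative definite -> x* is a strict local max.

max


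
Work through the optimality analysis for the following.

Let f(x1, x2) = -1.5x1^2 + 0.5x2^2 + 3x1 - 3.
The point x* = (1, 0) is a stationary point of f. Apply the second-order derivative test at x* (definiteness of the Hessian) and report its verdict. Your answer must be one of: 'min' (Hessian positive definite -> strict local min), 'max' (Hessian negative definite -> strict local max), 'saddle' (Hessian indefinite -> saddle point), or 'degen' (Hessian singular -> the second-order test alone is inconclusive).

Compute the Hessian H = grad^2 f:
  H = [[-3, 0], [0, 1]]
Verify stationarity: grad f(x*) = H x* + g = (0, 0).
Eigenvalues of H: -3, 1.
Eigenvalues have mixed signs, so H is indefinite -> x* is a saddle point.

saddle


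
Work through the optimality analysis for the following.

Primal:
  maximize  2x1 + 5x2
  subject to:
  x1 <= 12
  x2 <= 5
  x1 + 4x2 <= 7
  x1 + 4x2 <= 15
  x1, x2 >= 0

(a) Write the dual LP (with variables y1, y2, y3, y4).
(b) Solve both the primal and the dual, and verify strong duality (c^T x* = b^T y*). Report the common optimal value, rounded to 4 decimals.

The standard primal-dual pair for 'max c^T x s.t. A x <= b, x >= 0' is:
  Dual:  min b^T y  s.t.  A^T y >= c,  y >= 0.

So the dual LP is:
  minimize  12y1 + 5y2 + 7y3 + 15y4
  subject to:
    y1 + y3 + y4 >= 2
    y2 + 4y3 + 4y4 >= 5
    y1, y2, y3, y4 >= 0

Solving the primal: x* = (7, 0).
  primal value c^T x* = 14.
Solving the dual: y* = (0, 0, 2, 0).
  dual value b^T y* = 14.
Strong duality: c^T x* = b^T y*. Confirmed.

14


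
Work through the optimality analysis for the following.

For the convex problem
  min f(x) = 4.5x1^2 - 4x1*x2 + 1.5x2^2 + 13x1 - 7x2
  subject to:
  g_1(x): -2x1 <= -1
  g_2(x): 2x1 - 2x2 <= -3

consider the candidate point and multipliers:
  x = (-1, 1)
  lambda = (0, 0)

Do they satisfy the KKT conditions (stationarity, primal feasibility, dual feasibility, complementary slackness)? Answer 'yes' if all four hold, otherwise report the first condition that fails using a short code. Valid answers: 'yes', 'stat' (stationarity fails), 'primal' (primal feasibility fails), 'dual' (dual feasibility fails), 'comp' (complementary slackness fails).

Gradient of f: grad f(x) = Q x + c = (0, 0)
Constraint values g_i(x) = a_i^T x - b_i:
  g_1((-1, 1)) = 3
  g_2((-1, 1)) = -1
Stationarity residual: grad f(x) + sum_i lambda_i a_i = (0, 0)
  -> stationarity OK
Primal feasibility (all g_i <= 0): FAILS
Dual feasibility (all lambda_i >= 0): OK
Complementary slackness (lambda_i * g_i(x) = 0 for all i): OK

Verdict: the first failing condition is primal_feasibility -> primal.

primal


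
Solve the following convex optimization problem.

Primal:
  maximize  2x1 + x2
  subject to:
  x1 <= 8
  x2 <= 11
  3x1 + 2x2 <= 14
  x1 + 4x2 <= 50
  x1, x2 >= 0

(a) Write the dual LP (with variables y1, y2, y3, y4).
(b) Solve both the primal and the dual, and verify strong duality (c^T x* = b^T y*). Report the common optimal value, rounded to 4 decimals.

The standard primal-dual pair for 'max c^T x s.t. A x <= b, x >= 0' is:
  Dual:  min b^T y  s.t.  A^T y >= c,  y >= 0.

So the dual LP is:
  minimize  8y1 + 11y2 + 14y3 + 50y4
  subject to:
    y1 + 3y3 + y4 >= 2
    y2 + 2y3 + 4y4 >= 1
    y1, y2, y3, y4 >= 0

Solving the primal: x* = (4.6667, 0).
  primal value c^T x* = 9.3333.
Solving the dual: y* = (0, 0, 0.6667, 0).
  dual value b^T y* = 9.3333.
Strong duality: c^T x* = b^T y*. Confirmed.

9.3333


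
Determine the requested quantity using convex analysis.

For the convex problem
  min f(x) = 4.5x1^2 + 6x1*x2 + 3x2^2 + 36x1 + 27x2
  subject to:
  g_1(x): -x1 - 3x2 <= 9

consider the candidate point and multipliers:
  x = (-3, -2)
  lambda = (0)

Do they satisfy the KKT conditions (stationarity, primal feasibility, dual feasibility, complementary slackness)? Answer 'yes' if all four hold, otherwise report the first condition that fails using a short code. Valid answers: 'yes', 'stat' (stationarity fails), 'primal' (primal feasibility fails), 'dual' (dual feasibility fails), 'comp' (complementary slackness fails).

Gradient of f: grad f(x) = Q x + c = (-3, -3)
Constraint values g_i(x) = a_i^T x - b_i:
  g_1((-3, -2)) = 0
Stationarity residual: grad f(x) + sum_i lambda_i a_i = (-3, -3)
  -> stationarity FAILS
Primal feasibility (all g_i <= 0): OK
Dual feasibility (all lambda_i >= 0): OK
Complementary slackness (lambda_i * g_i(x) = 0 for all i): OK

Verdict: the first failing condition is stationarity -> stat.

stat


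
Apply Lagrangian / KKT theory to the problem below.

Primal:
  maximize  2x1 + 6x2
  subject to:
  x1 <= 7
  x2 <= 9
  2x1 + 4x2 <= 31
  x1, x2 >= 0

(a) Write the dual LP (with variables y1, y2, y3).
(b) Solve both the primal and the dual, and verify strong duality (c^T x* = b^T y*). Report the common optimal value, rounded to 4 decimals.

The standard primal-dual pair for 'max c^T x s.t. A x <= b, x >= 0' is:
  Dual:  min b^T y  s.t.  A^T y >= c,  y >= 0.

So the dual LP is:
  minimize  7y1 + 9y2 + 31y3
  subject to:
    y1 + 2y3 >= 2
    y2 + 4y3 >= 6
    y1, y2, y3 >= 0

Solving the primal: x* = (0, 7.75).
  primal value c^T x* = 46.5.
Solving the dual: y* = (0, 0, 1.5).
  dual value b^T y* = 46.5.
Strong duality: c^T x* = b^T y*. Confirmed.

46.5


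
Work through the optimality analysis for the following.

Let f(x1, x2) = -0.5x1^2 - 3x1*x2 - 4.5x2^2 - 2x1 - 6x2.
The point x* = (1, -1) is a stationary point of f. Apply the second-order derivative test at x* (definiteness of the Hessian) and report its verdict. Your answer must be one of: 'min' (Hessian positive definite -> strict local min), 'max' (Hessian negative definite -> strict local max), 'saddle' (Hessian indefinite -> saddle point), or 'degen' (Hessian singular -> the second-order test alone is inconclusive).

Compute the Hessian H = grad^2 f:
  H = [[-1, -3], [-3, -9]]
Verify stationarity: grad f(x*) = H x* + g = (0, 0).
Eigenvalues of H: -10, 0.
H has a zero eigenvalue (singular; negative semidefinite but not definite), so H is neither positive definite, negative definite, nor indefinite. The second-order test alone is inconclusive -> degen.
(Indeed, f is constant along the null direction of H through x*, so x* is not a strict local extremum.)

degen


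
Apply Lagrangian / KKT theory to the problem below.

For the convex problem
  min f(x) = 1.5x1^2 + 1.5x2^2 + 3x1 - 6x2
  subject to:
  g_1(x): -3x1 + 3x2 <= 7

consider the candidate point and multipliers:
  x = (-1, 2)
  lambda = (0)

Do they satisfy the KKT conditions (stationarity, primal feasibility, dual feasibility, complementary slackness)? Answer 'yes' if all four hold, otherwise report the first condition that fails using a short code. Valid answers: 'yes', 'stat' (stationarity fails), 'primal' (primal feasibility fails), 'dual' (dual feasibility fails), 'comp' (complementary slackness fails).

Gradient of f: grad f(x) = Q x + c = (0, 0)
Constraint values g_i(x) = a_i^T x - b_i:
  g_1((-1, 2)) = 2
Stationarity residual: grad f(x) + sum_i lambda_i a_i = (0, 0)
  -> stationarity OK
Primal feasibility (all g_i <= 0): FAILS
Dual feasibility (all lambda_i >= 0): OK
Complementary slackness (lambda_i * g_i(x) = 0 for all i): OK

Verdict: the first failing condition is primal_feasibility -> primal.

primal


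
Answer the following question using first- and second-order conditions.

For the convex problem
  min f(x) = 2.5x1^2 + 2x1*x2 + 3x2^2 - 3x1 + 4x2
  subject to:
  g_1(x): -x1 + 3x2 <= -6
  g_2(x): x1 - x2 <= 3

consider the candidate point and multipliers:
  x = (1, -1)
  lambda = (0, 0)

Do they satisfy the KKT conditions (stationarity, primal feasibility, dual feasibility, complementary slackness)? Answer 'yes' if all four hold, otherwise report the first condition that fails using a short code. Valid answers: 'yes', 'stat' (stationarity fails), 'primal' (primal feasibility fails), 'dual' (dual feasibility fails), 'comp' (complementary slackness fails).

Gradient of f: grad f(x) = Q x + c = (0, 0)
Constraint values g_i(x) = a_i^T x - b_i:
  g_1((1, -1)) = 2
  g_2((1, -1)) = -1
Stationarity residual: grad f(x) + sum_i lambda_i a_i = (0, 0)
  -> stationarity OK
Primal feasibility (all g_i <= 0): FAILS
Dual feasibility (all lambda_i >= 0): OK
Complementary slackness (lambda_i * g_i(x) = 0 for all i): OK

Verdict: the first failing condition is primal_feasibility -> primal.

primal


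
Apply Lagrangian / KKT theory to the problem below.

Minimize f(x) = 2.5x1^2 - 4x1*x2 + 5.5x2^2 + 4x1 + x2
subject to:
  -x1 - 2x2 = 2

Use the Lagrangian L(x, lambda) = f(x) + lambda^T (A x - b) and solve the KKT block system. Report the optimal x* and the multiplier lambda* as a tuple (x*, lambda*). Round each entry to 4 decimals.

Form the Lagrangian:
  L(x, lambda) = (1/2) x^T Q x + c^T x + lambda^T (A x - b)
Stationarity (grad_x L = 0): Q x + c + A^T lambda = 0.
Primal feasibility: A x = b.

This gives the KKT block system:
  [ Q   A^T ] [ x     ]   [-c ]
  [ A    0  ] [ lambda ] = [ b ]

Solving the linear system:
  x*      = (-1.1064, -0.4468)
  lambda* = (0.2553)
  f(x*)   = -2.6915

x* = (-1.1064, -0.4468), lambda* = (0.2553)


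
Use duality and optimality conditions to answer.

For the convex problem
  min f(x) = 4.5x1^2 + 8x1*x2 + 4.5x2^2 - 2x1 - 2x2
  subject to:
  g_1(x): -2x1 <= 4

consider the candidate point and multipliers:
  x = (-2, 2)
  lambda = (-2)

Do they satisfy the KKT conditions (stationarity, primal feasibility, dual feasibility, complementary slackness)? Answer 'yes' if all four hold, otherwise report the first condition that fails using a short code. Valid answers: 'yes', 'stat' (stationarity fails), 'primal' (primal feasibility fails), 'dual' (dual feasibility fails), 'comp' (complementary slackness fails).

Gradient of f: grad f(x) = Q x + c = (-4, 0)
Constraint values g_i(x) = a_i^T x - b_i:
  g_1((-2, 2)) = 0
Stationarity residual: grad f(x) + sum_i lambda_i a_i = (0, 0)
  -> stationarity OK
Primal feasibility (all g_i <= 0): OK
Dual feasibility (all lambda_i >= 0): FAILS
Complementary slackness (lambda_i * g_i(x) = 0 for all i): OK

Verdict: the first failing condition is dual_feasibility -> dual.

dual


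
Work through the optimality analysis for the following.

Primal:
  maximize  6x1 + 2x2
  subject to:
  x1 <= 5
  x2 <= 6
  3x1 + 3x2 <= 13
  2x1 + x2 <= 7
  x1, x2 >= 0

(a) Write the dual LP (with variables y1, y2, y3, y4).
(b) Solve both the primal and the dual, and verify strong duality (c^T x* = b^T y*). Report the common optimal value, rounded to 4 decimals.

The standard primal-dual pair for 'max c^T x s.t. A x <= b, x >= 0' is:
  Dual:  min b^T y  s.t.  A^T y >= c,  y >= 0.

So the dual LP is:
  minimize  5y1 + 6y2 + 13y3 + 7y4
  subject to:
    y1 + 3y3 + 2y4 >= 6
    y2 + 3y3 + y4 >= 2
    y1, y2, y3, y4 >= 0

Solving the primal: x* = (3.5, 0).
  primal value c^T x* = 21.
Solving the dual: y* = (0, 0, 0, 3).
  dual value b^T y* = 21.
Strong duality: c^T x* = b^T y*. Confirmed.

21


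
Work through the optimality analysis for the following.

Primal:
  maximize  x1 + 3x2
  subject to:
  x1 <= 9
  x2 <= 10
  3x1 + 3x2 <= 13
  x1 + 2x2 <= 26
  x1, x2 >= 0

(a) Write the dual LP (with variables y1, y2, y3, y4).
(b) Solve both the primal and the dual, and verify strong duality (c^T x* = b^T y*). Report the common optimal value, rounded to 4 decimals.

The standard primal-dual pair for 'max c^T x s.t. A x <= b, x >= 0' is:
  Dual:  min b^T y  s.t.  A^T y >= c,  y >= 0.

So the dual LP is:
  minimize  9y1 + 10y2 + 13y3 + 26y4
  subject to:
    y1 + 3y3 + y4 >= 1
    y2 + 3y3 + 2y4 >= 3
    y1, y2, y3, y4 >= 0

Solving the primal: x* = (0, 4.3333).
  primal value c^T x* = 13.
Solving the dual: y* = (0, 0, 1, 0).
  dual value b^T y* = 13.
Strong duality: c^T x* = b^T y*. Confirmed.

13


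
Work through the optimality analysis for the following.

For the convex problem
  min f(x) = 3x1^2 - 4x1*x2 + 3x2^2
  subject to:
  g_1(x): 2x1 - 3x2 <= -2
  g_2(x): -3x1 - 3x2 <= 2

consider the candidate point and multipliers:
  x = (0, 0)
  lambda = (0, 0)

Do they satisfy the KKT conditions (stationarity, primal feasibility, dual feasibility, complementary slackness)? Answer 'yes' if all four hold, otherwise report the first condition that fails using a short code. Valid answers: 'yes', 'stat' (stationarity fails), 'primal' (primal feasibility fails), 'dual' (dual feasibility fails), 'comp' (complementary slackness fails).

Gradient of f: grad f(x) = Q x + c = (0, 0)
Constraint values g_i(x) = a_i^T x - b_i:
  g_1((0, 0)) = 2
  g_2((0, 0)) = -2
Stationarity residual: grad f(x) + sum_i lambda_i a_i = (0, 0)
  -> stationarity OK
Primal feasibility (all g_i <= 0): FAILS
Dual feasibility (all lambda_i >= 0): OK
Complementary slackness (lambda_i * g_i(x) = 0 for all i): OK

Verdict: the first failing condition is primal_feasibility -> primal.

primal


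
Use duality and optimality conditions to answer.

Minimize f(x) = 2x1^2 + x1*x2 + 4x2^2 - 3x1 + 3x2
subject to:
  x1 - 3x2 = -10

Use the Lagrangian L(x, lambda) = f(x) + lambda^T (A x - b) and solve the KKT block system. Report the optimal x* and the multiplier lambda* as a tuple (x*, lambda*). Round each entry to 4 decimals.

Form the Lagrangian:
  L(x, lambda) = (1/2) x^T Q x + c^T x + lambda^T (A x - b)
Stationarity (grad_x L = 0): Q x + c + A^T lambda = 0.
Primal feasibility: A x = b.

This gives the KKT block system:
  [ Q   A^T ] [ x     ]   [-c ]
  [ A    0  ] [ lambda ] = [ b ]

Solving the linear system:
  x*      = (-1.84, 2.72)
  lambda* = (7.64)
  f(x*)   = 45.04

x* = (-1.84, 2.72), lambda* = (7.64)


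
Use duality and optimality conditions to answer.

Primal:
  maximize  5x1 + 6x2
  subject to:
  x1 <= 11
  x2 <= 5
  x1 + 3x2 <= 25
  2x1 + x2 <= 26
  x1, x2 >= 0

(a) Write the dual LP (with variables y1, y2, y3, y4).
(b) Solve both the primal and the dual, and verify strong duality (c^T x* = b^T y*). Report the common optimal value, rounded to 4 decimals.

The standard primal-dual pair for 'max c^T x s.t. A x <= b, x >= 0' is:
  Dual:  min b^T y  s.t.  A^T y >= c,  y >= 0.

So the dual LP is:
  minimize  11y1 + 5y2 + 25y3 + 26y4
  subject to:
    y1 + y3 + 2y4 >= 5
    y2 + 3y3 + y4 >= 6
    y1, y2, y3, y4 >= 0

Solving the primal: x* = (10.6, 4.8).
  primal value c^T x* = 81.8.
Solving the dual: y* = (0, 0, 1.4, 1.8).
  dual value b^T y* = 81.8.
Strong duality: c^T x* = b^T y*. Confirmed.

81.8


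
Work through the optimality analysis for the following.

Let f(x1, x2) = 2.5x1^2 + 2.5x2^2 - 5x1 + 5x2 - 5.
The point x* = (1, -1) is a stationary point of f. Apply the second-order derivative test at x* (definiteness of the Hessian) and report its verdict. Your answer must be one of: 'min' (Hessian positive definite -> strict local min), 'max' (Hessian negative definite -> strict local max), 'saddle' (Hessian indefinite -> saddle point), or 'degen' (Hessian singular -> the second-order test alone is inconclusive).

Compute the Hessian H = grad^2 f:
  H = [[5, 0], [0, 5]]
Verify stationarity: grad f(x*) = H x* + g = (0, 0).
Eigenvalues of H: 5, 5.
Both eigenvalues > 0, so H is positive definite -> x* is a strict local min.

min


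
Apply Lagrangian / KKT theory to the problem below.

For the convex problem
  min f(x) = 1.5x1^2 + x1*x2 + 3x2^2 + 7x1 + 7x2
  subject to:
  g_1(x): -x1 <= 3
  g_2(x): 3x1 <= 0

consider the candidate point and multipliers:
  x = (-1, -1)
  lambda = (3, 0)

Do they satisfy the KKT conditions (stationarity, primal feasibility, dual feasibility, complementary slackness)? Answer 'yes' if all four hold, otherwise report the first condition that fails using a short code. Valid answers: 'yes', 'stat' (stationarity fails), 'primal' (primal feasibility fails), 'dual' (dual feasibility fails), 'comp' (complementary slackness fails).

Gradient of f: grad f(x) = Q x + c = (3, 0)
Constraint values g_i(x) = a_i^T x - b_i:
  g_1((-1, -1)) = -2
  g_2((-1, -1)) = -3
Stationarity residual: grad f(x) + sum_i lambda_i a_i = (0, 0)
  -> stationarity OK
Primal feasibility (all g_i <= 0): OK
Dual feasibility (all lambda_i >= 0): OK
Complementary slackness (lambda_i * g_i(x) = 0 for all i): FAILS

Verdict: the first failing condition is complementary_slackness -> comp.

comp


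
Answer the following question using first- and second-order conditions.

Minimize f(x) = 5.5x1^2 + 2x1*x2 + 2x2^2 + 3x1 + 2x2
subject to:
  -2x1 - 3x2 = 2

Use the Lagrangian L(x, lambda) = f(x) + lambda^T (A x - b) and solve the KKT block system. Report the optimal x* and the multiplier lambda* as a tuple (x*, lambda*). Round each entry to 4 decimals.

Form the Lagrangian:
  L(x, lambda) = (1/2) x^T Q x + c^T x + lambda^T (A x - b)
Stationarity (grad_x L = 0): Q x + c + A^T lambda = 0.
Primal feasibility: A x = b.

This gives the KKT block system:
  [ Q   A^T ] [ x     ]   [-c ]
  [ A    0  ] [ lambda ] = [ b ]

Solving the linear system:
  x*      = (-0.2088, -0.5275)
  lambda* = (-0.1758)
  f(x*)   = -0.6648

x* = (-0.2088, -0.5275), lambda* = (-0.1758)


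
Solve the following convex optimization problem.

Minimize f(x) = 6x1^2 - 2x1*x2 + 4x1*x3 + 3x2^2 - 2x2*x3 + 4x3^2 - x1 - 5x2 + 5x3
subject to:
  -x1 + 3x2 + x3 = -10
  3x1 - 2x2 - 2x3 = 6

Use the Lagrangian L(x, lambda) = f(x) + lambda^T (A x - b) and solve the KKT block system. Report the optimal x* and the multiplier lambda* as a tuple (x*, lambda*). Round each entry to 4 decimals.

Form the Lagrangian:
  L(x, lambda) = (1/2) x^T Q x + c^T x + lambda^T (A x - b)
Stationarity (grad_x L = 0): Q x + c + A^T lambda = 0.
Primal feasibility: A x = b.

This gives the KKT block system:
  [ Q   A^T ] [ x     ]   [-c ]
  [ A    0  ] [ lambda ] = [ b ]

Solving the linear system:
  x*      = (-0.7972, -3.3007, -0.8951)
  lambda* = (11.3357, 6.2937)
  f(x*)   = 44.2098

x* = (-0.7972, -3.3007, -0.8951), lambda* = (11.3357, 6.2937)


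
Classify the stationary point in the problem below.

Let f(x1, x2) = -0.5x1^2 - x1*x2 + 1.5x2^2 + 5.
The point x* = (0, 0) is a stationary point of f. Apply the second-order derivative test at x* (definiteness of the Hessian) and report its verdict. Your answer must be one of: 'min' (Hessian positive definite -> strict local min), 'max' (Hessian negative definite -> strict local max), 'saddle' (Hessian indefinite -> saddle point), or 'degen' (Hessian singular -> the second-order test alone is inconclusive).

Compute the Hessian H = grad^2 f:
  H = [[-1, -1], [-1, 3]]
Verify stationarity: grad f(x*) = H x* + g = (0, 0).
Eigenvalues of H: -1.2361, 3.2361.
Eigenvalues have mixed signs, so H is indefinite -> x* is a saddle point.

saddle


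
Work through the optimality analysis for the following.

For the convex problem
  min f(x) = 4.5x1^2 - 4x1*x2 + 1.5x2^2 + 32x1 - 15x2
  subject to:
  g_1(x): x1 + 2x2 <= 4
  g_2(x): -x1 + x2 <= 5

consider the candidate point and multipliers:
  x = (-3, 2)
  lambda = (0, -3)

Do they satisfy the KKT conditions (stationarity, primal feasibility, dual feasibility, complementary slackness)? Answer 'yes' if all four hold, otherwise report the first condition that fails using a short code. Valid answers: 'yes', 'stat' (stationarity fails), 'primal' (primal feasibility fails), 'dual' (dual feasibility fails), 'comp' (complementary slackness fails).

Gradient of f: grad f(x) = Q x + c = (-3, 3)
Constraint values g_i(x) = a_i^T x - b_i:
  g_1((-3, 2)) = -3
  g_2((-3, 2)) = 0
Stationarity residual: grad f(x) + sum_i lambda_i a_i = (0, 0)
  -> stationarity OK
Primal feasibility (all g_i <= 0): OK
Dual feasibility (all lambda_i >= 0): FAILS
Complementary slackness (lambda_i * g_i(x) = 0 for all i): OK

Verdict: the first failing condition is dual_feasibility -> dual.

dual


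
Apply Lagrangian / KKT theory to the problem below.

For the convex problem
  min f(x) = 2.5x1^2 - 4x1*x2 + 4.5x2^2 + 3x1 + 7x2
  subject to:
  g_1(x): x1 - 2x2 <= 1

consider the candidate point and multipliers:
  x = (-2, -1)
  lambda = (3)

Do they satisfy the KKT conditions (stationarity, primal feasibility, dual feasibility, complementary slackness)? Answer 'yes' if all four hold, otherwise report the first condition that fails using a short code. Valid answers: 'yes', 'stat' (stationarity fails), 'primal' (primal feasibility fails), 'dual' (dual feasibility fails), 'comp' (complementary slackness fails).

Gradient of f: grad f(x) = Q x + c = (-3, 6)
Constraint values g_i(x) = a_i^T x - b_i:
  g_1((-2, -1)) = -1
Stationarity residual: grad f(x) + sum_i lambda_i a_i = (0, 0)
  -> stationarity OK
Primal feasibility (all g_i <= 0): OK
Dual feasibility (all lambda_i >= 0): OK
Complementary slackness (lambda_i * g_i(x) = 0 for all i): FAILS

Verdict: the first failing condition is complementary_slackness -> comp.

comp


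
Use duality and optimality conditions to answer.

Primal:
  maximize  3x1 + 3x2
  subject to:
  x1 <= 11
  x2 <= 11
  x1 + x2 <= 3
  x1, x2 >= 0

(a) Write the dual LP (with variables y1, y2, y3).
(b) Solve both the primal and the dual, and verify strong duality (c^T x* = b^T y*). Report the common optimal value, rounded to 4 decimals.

The standard primal-dual pair for 'max c^T x s.t. A x <= b, x >= 0' is:
  Dual:  min b^T y  s.t.  A^T y >= c,  y >= 0.

So the dual LP is:
  minimize  11y1 + 11y2 + 3y3
  subject to:
    y1 + y3 >= 3
    y2 + y3 >= 3
    y1, y2, y3 >= 0

Solving the primal: x* = (3, 0).
  primal value c^T x* = 9.
Solving the dual: y* = (0, 0, 3).
  dual value b^T y* = 9.
Strong duality: c^T x* = b^T y*. Confirmed.

9


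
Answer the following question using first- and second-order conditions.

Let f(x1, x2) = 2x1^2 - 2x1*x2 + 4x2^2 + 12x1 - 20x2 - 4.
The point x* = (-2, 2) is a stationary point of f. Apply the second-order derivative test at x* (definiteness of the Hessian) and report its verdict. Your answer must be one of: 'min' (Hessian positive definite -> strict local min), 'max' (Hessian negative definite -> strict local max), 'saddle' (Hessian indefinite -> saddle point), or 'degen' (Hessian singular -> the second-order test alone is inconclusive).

Compute the Hessian H = grad^2 f:
  H = [[4, -2], [-2, 8]]
Verify stationarity: grad f(x*) = H x* + g = (0, 0).
Eigenvalues of H: 3.1716, 8.8284.
Both eigenvalues > 0, so H is positive definite -> x* is a strict local min.

min


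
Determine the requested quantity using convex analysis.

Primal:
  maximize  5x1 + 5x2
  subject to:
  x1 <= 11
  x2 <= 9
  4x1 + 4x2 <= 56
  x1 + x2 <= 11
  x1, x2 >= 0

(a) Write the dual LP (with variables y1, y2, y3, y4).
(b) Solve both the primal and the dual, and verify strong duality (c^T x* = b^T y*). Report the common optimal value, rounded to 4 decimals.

The standard primal-dual pair for 'max c^T x s.t. A x <= b, x >= 0' is:
  Dual:  min b^T y  s.t.  A^T y >= c,  y >= 0.

So the dual LP is:
  minimize  11y1 + 9y2 + 56y3 + 11y4
  subject to:
    y1 + 4y3 + y4 >= 5
    y2 + 4y3 + y4 >= 5
    y1, y2, y3, y4 >= 0

Solving the primal: x* = (2, 9).
  primal value c^T x* = 55.
Solving the dual: y* = (0, 0, 0, 5).
  dual value b^T y* = 55.
Strong duality: c^T x* = b^T y*. Confirmed.

55


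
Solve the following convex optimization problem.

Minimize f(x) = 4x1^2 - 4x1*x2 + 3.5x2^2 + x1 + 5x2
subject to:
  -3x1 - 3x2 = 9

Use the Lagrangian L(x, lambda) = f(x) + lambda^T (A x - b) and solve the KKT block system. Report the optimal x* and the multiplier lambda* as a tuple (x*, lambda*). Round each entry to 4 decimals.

Form the Lagrangian:
  L(x, lambda) = (1/2) x^T Q x + c^T x + lambda^T (A x - b)
Stationarity (grad_x L = 0): Q x + c + A^T lambda = 0.
Primal feasibility: A x = b.

This gives the KKT block system:
  [ Q   A^T ] [ x     ]   [-c ]
  [ A    0  ] [ lambda ] = [ b ]

Solving the linear system:
  x*      = (-1.2609, -1.7391)
  lambda* = (-0.7101)
  f(x*)   = -1.7826

x* = (-1.2609, -1.7391), lambda* = (-0.7101)


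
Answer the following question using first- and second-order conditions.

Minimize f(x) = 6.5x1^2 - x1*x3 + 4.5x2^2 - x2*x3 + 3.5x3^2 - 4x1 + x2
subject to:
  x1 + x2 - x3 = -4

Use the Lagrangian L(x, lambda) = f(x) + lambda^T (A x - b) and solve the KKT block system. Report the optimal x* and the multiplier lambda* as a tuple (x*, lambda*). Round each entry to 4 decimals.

Form the Lagrangian:
  L(x, lambda) = (1/2) x^T Q x + c^T x + lambda^T (A x - b)
Stationarity (grad_x L = 0): Q x + c + A^T lambda = 0.
Primal feasibility: A x = b.

This gives the KKT block system:
  [ Q   A^T ] [ x     ]   [-c ]
  [ A    0  ] [ lambda ] = [ b ]

Solving the linear system:
  x*      = (-0.6828, -1.5419, 1.7753)
  lambda* = (14.652)
  f(x*)   = 29.8987

x* = (-0.6828, -1.5419, 1.7753), lambda* = (14.652)


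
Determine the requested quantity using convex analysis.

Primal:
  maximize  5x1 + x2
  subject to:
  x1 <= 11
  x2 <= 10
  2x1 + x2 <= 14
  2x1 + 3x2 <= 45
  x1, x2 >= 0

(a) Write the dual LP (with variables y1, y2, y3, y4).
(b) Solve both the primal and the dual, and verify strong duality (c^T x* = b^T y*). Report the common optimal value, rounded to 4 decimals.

The standard primal-dual pair for 'max c^T x s.t. A x <= b, x >= 0' is:
  Dual:  min b^T y  s.t.  A^T y >= c,  y >= 0.

So the dual LP is:
  minimize  11y1 + 10y2 + 14y3 + 45y4
  subject to:
    y1 + 2y3 + 2y4 >= 5
    y2 + y3 + 3y4 >= 1
    y1, y2, y3, y4 >= 0

Solving the primal: x* = (7, 0).
  primal value c^T x* = 35.
Solving the dual: y* = (0, 0, 2.5, 0).
  dual value b^T y* = 35.
Strong duality: c^T x* = b^T y*. Confirmed.

35


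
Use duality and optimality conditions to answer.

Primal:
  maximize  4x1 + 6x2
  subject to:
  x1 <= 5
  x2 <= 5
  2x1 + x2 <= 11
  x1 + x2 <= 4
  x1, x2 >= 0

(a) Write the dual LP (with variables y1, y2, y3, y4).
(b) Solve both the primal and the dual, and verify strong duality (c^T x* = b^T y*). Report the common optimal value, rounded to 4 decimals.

The standard primal-dual pair for 'max c^T x s.t. A x <= b, x >= 0' is:
  Dual:  min b^T y  s.t.  A^T y >= c,  y >= 0.

So the dual LP is:
  minimize  5y1 + 5y2 + 11y3 + 4y4
  subject to:
    y1 + 2y3 + y4 >= 4
    y2 + y3 + y4 >= 6
    y1, y2, y3, y4 >= 0

Solving the primal: x* = (0, 4).
  primal value c^T x* = 24.
Solving the dual: y* = (0, 0, 0, 6).
  dual value b^T y* = 24.
Strong duality: c^T x* = b^T y*. Confirmed.

24


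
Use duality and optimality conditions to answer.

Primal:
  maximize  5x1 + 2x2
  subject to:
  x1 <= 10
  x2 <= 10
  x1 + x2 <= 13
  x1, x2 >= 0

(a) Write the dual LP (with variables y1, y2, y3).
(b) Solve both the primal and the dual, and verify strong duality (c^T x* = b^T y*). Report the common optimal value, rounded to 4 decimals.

The standard primal-dual pair for 'max c^T x s.t. A x <= b, x >= 0' is:
  Dual:  min b^T y  s.t.  A^T y >= c,  y >= 0.

So the dual LP is:
  minimize  10y1 + 10y2 + 13y3
  subject to:
    y1 + y3 >= 5
    y2 + y3 >= 2
    y1, y2, y3 >= 0

Solving the primal: x* = (10, 3).
  primal value c^T x* = 56.
Solving the dual: y* = (3, 0, 2).
  dual value b^T y* = 56.
Strong duality: c^T x* = b^T y*. Confirmed.

56


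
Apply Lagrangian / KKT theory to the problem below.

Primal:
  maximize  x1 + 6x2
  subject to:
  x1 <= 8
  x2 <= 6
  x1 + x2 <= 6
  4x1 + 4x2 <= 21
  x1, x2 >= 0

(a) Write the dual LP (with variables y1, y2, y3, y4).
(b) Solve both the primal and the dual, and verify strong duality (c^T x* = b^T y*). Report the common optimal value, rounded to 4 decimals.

The standard primal-dual pair for 'max c^T x s.t. A x <= b, x >= 0' is:
  Dual:  min b^T y  s.t.  A^T y >= c,  y >= 0.

So the dual LP is:
  minimize  8y1 + 6y2 + 6y3 + 21y4
  subject to:
    y1 + y3 + 4y4 >= 1
    y2 + y3 + 4y4 >= 6
    y1, y2, y3, y4 >= 0

Solving the primal: x* = (0, 5.25).
  primal value c^T x* = 31.5.
Solving the dual: y* = (0, 0, 0, 1.5).
  dual value b^T y* = 31.5.
Strong duality: c^T x* = b^T y*. Confirmed.

31.5


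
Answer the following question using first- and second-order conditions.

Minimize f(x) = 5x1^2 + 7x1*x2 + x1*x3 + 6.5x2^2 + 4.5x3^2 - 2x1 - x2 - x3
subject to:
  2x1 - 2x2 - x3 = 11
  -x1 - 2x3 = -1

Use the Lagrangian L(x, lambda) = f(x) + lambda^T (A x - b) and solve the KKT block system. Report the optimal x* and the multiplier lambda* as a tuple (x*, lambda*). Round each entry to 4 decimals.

Form the Lagrangian:
  L(x, lambda) = (1/2) x^T Q x + c^T x + lambda^T (A x - b)
Stationarity (grad_x L = 0): Q x + c + A^T lambda = 0.
Primal feasibility: A x = b.

This gives the KKT block system:
  [ Q   A^T ] [ x     ]   [-c ]
  [ A    0  ] [ lambda ] = [ b ]

Solving the linear system:
  x*      = (2.8166, -2.2293, -0.9083)
  lambda* = (-5.1325, -0.6127)
  f(x*)   = 26.6745

x* = (2.8166, -2.2293, -0.9083), lambda* = (-5.1325, -0.6127)


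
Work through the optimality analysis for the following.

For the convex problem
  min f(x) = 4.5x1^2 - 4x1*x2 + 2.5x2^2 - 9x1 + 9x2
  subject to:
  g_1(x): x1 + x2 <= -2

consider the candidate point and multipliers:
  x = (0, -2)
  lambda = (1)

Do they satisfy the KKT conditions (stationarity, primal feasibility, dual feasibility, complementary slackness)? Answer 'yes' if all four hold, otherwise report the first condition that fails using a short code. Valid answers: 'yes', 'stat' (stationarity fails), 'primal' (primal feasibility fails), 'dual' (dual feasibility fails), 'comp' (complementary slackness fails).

Gradient of f: grad f(x) = Q x + c = (-1, -1)
Constraint values g_i(x) = a_i^T x - b_i:
  g_1((0, -2)) = 0
Stationarity residual: grad f(x) + sum_i lambda_i a_i = (0, 0)
  -> stationarity OK
Primal feasibility (all g_i <= 0): OK
Dual feasibility (all lambda_i >= 0): OK
Complementary slackness (lambda_i * g_i(x) = 0 for all i): OK

Verdict: yes, KKT holds.

yes


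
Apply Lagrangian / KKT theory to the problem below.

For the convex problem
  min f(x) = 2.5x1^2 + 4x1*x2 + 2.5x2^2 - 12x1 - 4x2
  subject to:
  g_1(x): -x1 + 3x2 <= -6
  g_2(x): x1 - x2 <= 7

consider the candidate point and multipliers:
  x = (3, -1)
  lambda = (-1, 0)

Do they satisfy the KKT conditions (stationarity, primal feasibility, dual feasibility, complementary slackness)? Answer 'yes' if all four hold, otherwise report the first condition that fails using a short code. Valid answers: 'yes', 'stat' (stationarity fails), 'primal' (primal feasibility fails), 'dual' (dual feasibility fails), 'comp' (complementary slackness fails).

Gradient of f: grad f(x) = Q x + c = (-1, 3)
Constraint values g_i(x) = a_i^T x - b_i:
  g_1((3, -1)) = 0
  g_2((3, -1)) = -3
Stationarity residual: grad f(x) + sum_i lambda_i a_i = (0, 0)
  -> stationarity OK
Primal feasibility (all g_i <= 0): OK
Dual feasibility (all lambda_i >= 0): FAILS
Complementary slackness (lambda_i * g_i(x) = 0 for all i): OK

Verdict: the first failing condition is dual_feasibility -> dual.

dual


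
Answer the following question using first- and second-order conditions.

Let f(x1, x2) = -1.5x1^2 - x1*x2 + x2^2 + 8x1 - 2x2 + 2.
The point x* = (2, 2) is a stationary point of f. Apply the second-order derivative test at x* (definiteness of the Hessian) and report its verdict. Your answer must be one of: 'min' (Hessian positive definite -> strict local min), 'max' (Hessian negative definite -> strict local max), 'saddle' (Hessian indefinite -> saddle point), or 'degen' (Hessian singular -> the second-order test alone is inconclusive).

Compute the Hessian H = grad^2 f:
  H = [[-3, -1], [-1, 2]]
Verify stationarity: grad f(x*) = H x* + g = (0, 0).
Eigenvalues of H: -3.1926, 2.1926.
Eigenvalues have mixed signs, so H is indefinite -> x* is a saddle point.

saddle


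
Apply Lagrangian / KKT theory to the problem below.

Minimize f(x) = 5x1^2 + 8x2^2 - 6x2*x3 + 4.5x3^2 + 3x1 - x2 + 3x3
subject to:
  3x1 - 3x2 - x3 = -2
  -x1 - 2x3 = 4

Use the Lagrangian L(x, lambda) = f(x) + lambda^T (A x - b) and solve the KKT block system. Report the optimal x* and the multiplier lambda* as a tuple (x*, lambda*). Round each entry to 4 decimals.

Form the Lagrangian:
  L(x, lambda) = (1/2) x^T Q x + c^T x + lambda^T (A x - b)
Stationarity (grad_x L = 0): Q x + c + A^T lambda = 0.
Primal feasibility: A x = b.

This gives the KKT block system:
  [ Q   A^T ] [ x     ]   [-c ]
  [ A    0  ] [ lambda ] = [ b ]

Solving the linear system:
  x*      = (-1.2729, -0.1517, -1.3636)
  lambda* = (1.585, -4.9736)
  f(x*)   = 7.6534

x* = (-1.2729, -0.1517, -1.3636), lambda* = (1.585, -4.9736)


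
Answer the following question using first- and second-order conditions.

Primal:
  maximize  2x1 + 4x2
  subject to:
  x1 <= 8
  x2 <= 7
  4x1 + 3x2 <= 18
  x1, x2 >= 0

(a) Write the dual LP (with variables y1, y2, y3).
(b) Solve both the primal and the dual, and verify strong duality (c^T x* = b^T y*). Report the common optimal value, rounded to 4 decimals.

The standard primal-dual pair for 'max c^T x s.t. A x <= b, x >= 0' is:
  Dual:  min b^T y  s.t.  A^T y >= c,  y >= 0.

So the dual LP is:
  minimize  8y1 + 7y2 + 18y3
  subject to:
    y1 + 4y3 >= 2
    y2 + 3y3 >= 4
    y1, y2, y3 >= 0

Solving the primal: x* = (0, 6).
  primal value c^T x* = 24.
Solving the dual: y* = (0, 0, 1.3333).
  dual value b^T y* = 24.
Strong duality: c^T x* = b^T y*. Confirmed.

24
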